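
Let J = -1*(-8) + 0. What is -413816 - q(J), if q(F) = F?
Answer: -413824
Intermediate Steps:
J = 8 (J = 8 + 0 = 8)
-413816 - q(J) = -413816 - 1*8 = -413816 - 8 = -413824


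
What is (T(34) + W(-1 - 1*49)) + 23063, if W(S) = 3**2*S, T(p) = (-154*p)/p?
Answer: 22459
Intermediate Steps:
T(p) = -154
W(S) = 9*S
(T(34) + W(-1 - 1*49)) + 23063 = (-154 + 9*(-1 - 1*49)) + 23063 = (-154 + 9*(-1 - 49)) + 23063 = (-154 + 9*(-50)) + 23063 = (-154 - 450) + 23063 = -604 + 23063 = 22459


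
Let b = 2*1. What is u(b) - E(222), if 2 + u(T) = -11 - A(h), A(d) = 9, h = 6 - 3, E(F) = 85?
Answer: -107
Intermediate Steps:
h = 3
b = 2
u(T) = -22 (u(T) = -2 + (-11 - 1*9) = -2 + (-11 - 9) = -2 - 20 = -22)
u(b) - E(222) = -22 - 1*85 = -22 - 85 = -107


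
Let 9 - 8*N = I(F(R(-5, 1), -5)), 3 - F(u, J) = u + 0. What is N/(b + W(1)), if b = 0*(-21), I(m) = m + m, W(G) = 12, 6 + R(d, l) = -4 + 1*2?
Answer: -13/96 ≈ -0.13542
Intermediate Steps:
R(d, l) = -8 (R(d, l) = -6 + (-4 + 1*2) = -6 + (-4 + 2) = -6 - 2 = -8)
F(u, J) = 3 - u (F(u, J) = 3 - (u + 0) = 3 - u)
I(m) = 2*m
N = -13/8 (N = 9/8 - (3 - 1*(-8))/4 = 9/8 - (3 + 8)/4 = 9/8 - 11/4 = -13/8 ≈ -1.6250)
b = 0
N/(b + W(1)) = -13/(8*(0 + 12)) = -13/8/12 = -13/8*1/12 = -13/96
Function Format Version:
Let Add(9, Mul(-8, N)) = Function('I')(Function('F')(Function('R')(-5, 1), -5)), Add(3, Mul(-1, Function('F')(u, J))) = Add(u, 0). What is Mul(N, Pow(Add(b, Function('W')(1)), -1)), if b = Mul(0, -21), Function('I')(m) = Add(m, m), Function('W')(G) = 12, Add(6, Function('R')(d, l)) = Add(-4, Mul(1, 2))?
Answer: Rational(-13, 96) ≈ -0.13542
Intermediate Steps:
Function('R')(d, l) = -8 (Function('R')(d, l) = Add(-6, Add(-4, Mul(1, 2))) = Add(-6, Add(-4, 2)) = Add(-6, -2) = -8)
Function('F')(u, J) = Add(3, Mul(-1, u)) (Function('F')(u, J) = Add(3, Mul(-1, Add(u, 0))) = Add(3, Mul(-1, u)))
Function('I')(m) = Mul(2, m)
N = Rational(-13, 8) (N = Add(Rational(9, 8), Mul(Rational(-1, 8), Mul(2, Add(3, Mul(-1, -8))))) = Add(Rational(9, 8), Mul(Rational(-1, 8), Mul(2, Add(3, 8)))) = Add(Rational(9, 8), Mul(Rational(-1, 8), Mul(2, 11))) = Add(Rational(9, 8), Mul(Rational(-1, 8), 22)) = Add(Rational(9, 8), Rational(-11, 4)) = Rational(-13, 8) ≈ -1.6250)
b = 0
Mul(N, Pow(Add(b, Function('W')(1)), -1)) = Mul(Rational(-13, 8), Pow(Add(0, 12), -1)) = Mul(Rational(-13, 8), Pow(12, -1)) = Mul(Rational(-13, 8), Rational(1, 12)) = Rational(-13, 96)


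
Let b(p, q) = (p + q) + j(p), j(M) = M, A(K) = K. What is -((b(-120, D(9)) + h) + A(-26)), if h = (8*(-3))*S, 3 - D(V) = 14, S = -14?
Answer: -59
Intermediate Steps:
D(V) = -11 (D(V) = 3 - 1*14 = 3 - 14 = -11)
b(p, q) = q + 2*p (b(p, q) = (p + q) + p = q + 2*p)
h = 336 (h = (8*(-3))*(-14) = -24*(-14) = 336)
-((b(-120, D(9)) + h) + A(-26)) = -(((-11 + 2*(-120)) + 336) - 26) = -(((-11 - 240) + 336) - 26) = -((-251 + 336) - 26) = -(85 - 26) = -1*59 = -59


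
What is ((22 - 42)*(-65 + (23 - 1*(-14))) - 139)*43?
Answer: 18103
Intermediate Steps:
((22 - 42)*(-65 + (23 - 1*(-14))) - 139)*43 = (-20*(-65 + (23 + 14)) - 139)*43 = (-20*(-65 + 37) - 139)*43 = (-20*(-28) - 139)*43 = (560 - 139)*43 = 421*43 = 18103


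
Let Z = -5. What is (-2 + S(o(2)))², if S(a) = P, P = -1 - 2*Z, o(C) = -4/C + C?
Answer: 49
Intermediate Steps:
o(C) = C - 4/C
P = 9 (P = -1 - 2*(-5) = -1 + 10 = 9)
S(a) = 9
(-2 + S(o(2)))² = (-2 + 9)² = 7² = 49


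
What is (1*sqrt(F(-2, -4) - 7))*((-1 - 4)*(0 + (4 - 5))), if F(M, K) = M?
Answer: 15*I ≈ 15.0*I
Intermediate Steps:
(1*sqrt(F(-2, -4) - 7))*((-1 - 4)*(0 + (4 - 5))) = (1*sqrt(-2 - 7))*((-1 - 4)*(0 + (4 - 5))) = (1*sqrt(-9))*(-5*(0 - 1)) = (1*(3*I))*(-5*(-1)) = (3*I)*5 = 15*I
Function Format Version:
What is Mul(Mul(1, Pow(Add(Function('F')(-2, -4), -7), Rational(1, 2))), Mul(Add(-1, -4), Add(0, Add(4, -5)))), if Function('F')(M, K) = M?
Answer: Mul(15, I) ≈ Mul(15.000, I)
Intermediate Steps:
Mul(Mul(1, Pow(Add(Function('F')(-2, -4), -7), Rational(1, 2))), Mul(Add(-1, -4), Add(0, Add(4, -5)))) = Mul(Mul(1, Pow(Add(-2, -7), Rational(1, 2))), Mul(Add(-1, -4), Add(0, Add(4, -5)))) = Mul(Mul(1, Pow(-9, Rational(1, 2))), Mul(-5, Add(0, -1))) = Mul(Mul(1, Mul(3, I)), Mul(-5, -1)) = Mul(Mul(3, I), 5) = Mul(15, I)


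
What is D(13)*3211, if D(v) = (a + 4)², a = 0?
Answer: 51376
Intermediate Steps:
D(v) = 16 (D(v) = (0 + 4)² = 4² = 16)
D(13)*3211 = 16*3211 = 51376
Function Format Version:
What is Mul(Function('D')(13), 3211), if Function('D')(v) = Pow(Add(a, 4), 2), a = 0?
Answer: 51376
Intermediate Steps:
Function('D')(v) = 16 (Function('D')(v) = Pow(Add(0, 4), 2) = Pow(4, 2) = 16)
Mul(Function('D')(13), 3211) = Mul(16, 3211) = 51376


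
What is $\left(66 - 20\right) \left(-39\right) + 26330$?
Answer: $24536$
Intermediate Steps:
$\left(66 - 20\right) \left(-39\right) + 26330 = 46 \left(-39\right) + 26330 = -1794 + 26330 = 24536$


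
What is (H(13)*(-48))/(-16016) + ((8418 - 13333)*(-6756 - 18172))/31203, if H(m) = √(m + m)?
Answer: 122521120/31203 + 3*√26/1001 ≈ 3926.6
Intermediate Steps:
H(m) = √2*√m (H(m) = √(2*m) = √2*√m)
(H(13)*(-48))/(-16016) + ((8418 - 13333)*(-6756 - 18172))/31203 = ((√2*√13)*(-48))/(-16016) + ((8418 - 13333)*(-6756 - 18172))/31203 = (√26*(-48))*(-1/16016) - 4915*(-24928)*(1/31203) = -48*√26*(-1/16016) + 122521120*(1/31203) = 3*√26/1001 + 122521120/31203 = 122521120/31203 + 3*√26/1001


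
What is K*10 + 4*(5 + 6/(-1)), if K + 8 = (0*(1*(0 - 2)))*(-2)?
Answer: -84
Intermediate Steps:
K = -8 (K = -8 + (0*(1*(0 - 2)))*(-2) = -8 + (0*(1*(-2)))*(-2) = -8 + (0*(-2))*(-2) = -8 + 0*(-2) = -8 + 0 = -8)
K*10 + 4*(5 + 6/(-1)) = -8*10 + 4*(5 + 6/(-1)) = -80 + 4*(5 + 6*(-1)) = -80 + 4*(5 - 6) = -80 + 4*(-1) = -80 - 4 = -84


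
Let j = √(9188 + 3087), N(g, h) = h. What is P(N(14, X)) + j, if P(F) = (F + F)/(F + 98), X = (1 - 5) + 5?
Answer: 2/99 + 5*√491 ≈ 110.81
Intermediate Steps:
X = 1 (X = -4 + 5 = 1)
j = 5*√491 (j = √12275 = 5*√491 ≈ 110.79)
P(F) = 2*F/(98 + F) (P(F) = (2*F)/(98 + F) = 2*F/(98 + F))
P(N(14, X)) + j = 2*1/(98 + 1) + 5*√491 = 2*1/99 + 5*√491 = 2*1*(1/99) + 5*√491 = 2/99 + 5*√491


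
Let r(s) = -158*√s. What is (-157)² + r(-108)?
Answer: 24649 - 948*I*√3 ≈ 24649.0 - 1642.0*I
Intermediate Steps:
(-157)² + r(-108) = (-157)² - 948*I*√3 = 24649 - 948*I*√3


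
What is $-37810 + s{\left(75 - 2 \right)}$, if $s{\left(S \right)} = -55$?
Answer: $-37865$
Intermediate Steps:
$-37810 + s{\left(75 - 2 \right)} = -37810 - 55 = -37865$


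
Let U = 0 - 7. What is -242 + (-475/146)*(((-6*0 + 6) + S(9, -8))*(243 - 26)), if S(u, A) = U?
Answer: 67743/146 ≈ 463.99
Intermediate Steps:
U = -7
S(u, A) = -7
-242 + (-475/146)*(((-6*0 + 6) + S(9, -8))*(243 - 26)) = -242 + (-475/146)*(((-6*0 + 6) - 7)*(243 - 26)) = -242 + (-475*1/146)*(((0 + 6) - 7)*217) = -242 - 475*(6 - 7)*217/146 = -242 - (-475)*217/146 = -242 - 475/146*(-217) = -242 + 103075/146 = 67743/146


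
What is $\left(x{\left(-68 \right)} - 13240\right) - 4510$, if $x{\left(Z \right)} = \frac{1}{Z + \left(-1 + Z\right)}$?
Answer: $- \frac{2431751}{137} \approx -17750.0$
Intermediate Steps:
$x{\left(Z \right)} = \frac{1}{-1 + 2 Z}$
$\left(x{\left(-68 \right)} - 13240\right) - 4510 = \left(\frac{1}{-1 + 2 \left(-68\right)} - 13240\right) - 4510 = \left(\frac{1}{-1 - 136} - 13240\right) - 4510 = \left(\frac{1}{-137} - 13240\right) - 4510 = \left(- \frac{1}{137} - 13240\right) - 4510 = - \frac{1813881}{137} - 4510 = - \frac{2431751}{137}$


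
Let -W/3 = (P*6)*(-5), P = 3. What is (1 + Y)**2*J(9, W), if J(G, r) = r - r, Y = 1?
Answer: 0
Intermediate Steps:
W = 270 (W = -3*3*6*(-5) = -54*(-5) = -3*(-90) = 270)
J(G, r) = 0
(1 + Y)**2*J(9, W) = (1 + 1)**2*0 = 2**2*0 = 4*0 = 0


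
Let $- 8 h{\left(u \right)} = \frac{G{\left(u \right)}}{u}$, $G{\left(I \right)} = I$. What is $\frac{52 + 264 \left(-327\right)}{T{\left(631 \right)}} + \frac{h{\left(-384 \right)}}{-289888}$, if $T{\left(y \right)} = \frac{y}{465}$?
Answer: $- \frac{93038602766729}{1463354624} \approx -63579.0$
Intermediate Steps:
$T{\left(y \right)} = \frac{y}{465}$ ($T{\left(y \right)} = y \frac{1}{465} = \frac{y}{465}$)
$h{\left(u \right)} = - \frac{1}{8}$ ($h{\left(u \right)} = - \frac{u \frac{1}{u}}{8} = \left(- \frac{1}{8}\right) 1 = - \frac{1}{8}$)
$\frac{52 + 264 \left(-327\right)}{T{\left(631 \right)}} + \frac{h{\left(-384 \right)}}{-289888} = \frac{52 + 264 \left(-327\right)}{\frac{1}{465} \cdot 631} - \frac{1}{8 \left(-289888\right)} = \frac{52 - 86328}{\frac{631}{465}} - - \frac{1}{2319104} = \left(-86276\right) \frac{465}{631} + \frac{1}{2319104} = - \frac{40118340}{631} + \frac{1}{2319104} = - \frac{93038602766729}{1463354624}$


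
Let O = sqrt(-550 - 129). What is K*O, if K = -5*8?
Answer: -40*I*sqrt(679) ≈ -1042.3*I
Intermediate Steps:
O = I*sqrt(679) (O = sqrt(-679) = I*sqrt(679) ≈ 26.058*I)
K = -40
K*O = -40*I*sqrt(679)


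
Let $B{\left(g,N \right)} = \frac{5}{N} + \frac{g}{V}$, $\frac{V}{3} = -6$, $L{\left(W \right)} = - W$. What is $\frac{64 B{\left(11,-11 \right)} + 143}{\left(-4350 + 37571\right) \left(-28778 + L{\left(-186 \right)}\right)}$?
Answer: $- \frac{7405}{94035628368} \approx -7.8747 \cdot 10^{-8}$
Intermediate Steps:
$V = -18$ ($V = 3 \left(-6\right) = -18$)
$B{\left(g,N \right)} = \frac{5}{N} - \frac{g}{18}$ ($B{\left(g,N \right)} = \frac{5}{N} + \frac{g}{-18} = \frac{5}{N} + g \left(- \frac{1}{18}\right) = \frac{5}{N} - \frac{g}{18}$)
$\frac{64 B{\left(11,-11 \right)} + 143}{\left(-4350 + 37571\right) \left(-28778 + L{\left(-186 \right)}\right)} = \frac{64 \left(\frac{5}{-11} - \frac{11}{18}\right) + 143}{\left(-4350 + 37571\right) \left(-28778 - -186\right)} = \frac{64 \left(5 \left(- \frac{1}{11}\right) - \frac{11}{18}\right) + 143}{33221 \left(-28778 + 186\right)} = \frac{64 \left(- \frac{5}{11} - \frac{11}{18}\right) + 143}{33221 \left(-28592\right)} = \frac{64 \left(- \frac{211}{198}\right) + 143}{-949854832} = \left(- \frac{6752}{99} + 143\right) \left(- \frac{1}{949854832}\right) = \frac{7405}{99} \left(- \frac{1}{949854832}\right) = - \frac{7405}{94035628368}$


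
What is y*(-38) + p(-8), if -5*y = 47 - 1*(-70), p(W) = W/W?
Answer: 4451/5 ≈ 890.20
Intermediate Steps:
p(W) = 1
y = -117/5 (y = -(47 - 1*(-70))/5 = -(47 + 70)/5 = -⅕*117 = -117/5 ≈ -23.400)
y*(-38) + p(-8) = -117/5*(-38) + 1 = 4446/5 + 1 = 4451/5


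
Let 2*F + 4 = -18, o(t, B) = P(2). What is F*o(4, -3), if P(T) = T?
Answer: -22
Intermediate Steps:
o(t, B) = 2
F = -11 (F = -2 + (½)*(-18) = -2 - 9 = -11)
F*o(4, -3) = -11*2 = -22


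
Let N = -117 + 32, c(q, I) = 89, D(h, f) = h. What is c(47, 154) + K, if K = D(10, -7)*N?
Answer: -761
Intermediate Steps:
N = -85
K = -850 (K = 10*(-85) = -850)
c(47, 154) + K = 89 - 850 = -761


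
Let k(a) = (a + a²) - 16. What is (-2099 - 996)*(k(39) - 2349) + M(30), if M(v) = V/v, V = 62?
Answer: 37372156/15 ≈ 2.4915e+6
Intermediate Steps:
k(a) = -16 + a + a²
M(v) = 62/v
(-2099 - 996)*(k(39) - 2349) + M(30) = (-2099 - 996)*((-16 + 39 + 39²) - 2349) + 62/30 = -3095*((-16 + 39 + 1521) - 2349) + 62*(1/30) = -3095*(1544 - 2349) + 31/15 = -3095*(-805) + 31/15 = 2491475 + 31/15 = 37372156/15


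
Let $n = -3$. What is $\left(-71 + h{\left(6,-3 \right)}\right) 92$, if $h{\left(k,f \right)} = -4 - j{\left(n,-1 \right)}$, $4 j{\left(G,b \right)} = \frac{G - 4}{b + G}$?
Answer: $- \frac{27761}{4} \approx -6940.3$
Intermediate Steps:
$j{\left(G,b \right)} = \frac{-4 + G}{4 \left(G + b\right)}$ ($j{\left(G,b \right)} = \frac{\left(G - 4\right) \frac{1}{b + G}}{4} = \frac{\left(-4 + G\right) \frac{1}{G + b}}{4} = \frac{\frac{1}{G + b} \left(-4 + G\right)}{4} = \frac{-4 + G}{4 \left(G + b\right)}$)
$h{\left(k,f \right)} = - \frac{71}{16}$ ($h{\left(k,f \right)} = -4 - \frac{-1 + \frac{1}{4} \left(-3\right)}{-3 - 1} = -4 - \frac{-1 - \frac{3}{4}}{-4} = -4 - \left(- \frac{1}{4}\right) \left(- \frac{7}{4}\right) = -4 - \frac{7}{16} = - \frac{71}{16}$)
$\left(-71 + h{\left(6,-3 \right)}\right) 92 = \left(-71 - \frac{71}{16}\right) 92 = \left(- \frac{1207}{16}\right) 92 = - \frac{27761}{4}$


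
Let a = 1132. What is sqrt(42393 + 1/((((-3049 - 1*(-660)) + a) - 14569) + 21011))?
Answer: sqrt(1139702955610)/5185 ≈ 205.90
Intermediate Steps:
sqrt(42393 + 1/((((-3049 - 1*(-660)) + a) - 14569) + 21011)) = sqrt(42393 + 1/((((-3049 - 1*(-660)) + 1132) - 14569) + 21011)) = sqrt(42393 + 1/((((-3049 + 660) + 1132) - 14569) + 21011)) = sqrt(42393 + 1/(((-2389 + 1132) - 14569) + 21011)) = sqrt(42393 + 1/((-1257 - 14569) + 21011)) = sqrt(42393 + 1/(-15826 + 21011)) = sqrt(42393 + 1/5185) = sqrt(219807706/5185) = sqrt(1139702955610)/5185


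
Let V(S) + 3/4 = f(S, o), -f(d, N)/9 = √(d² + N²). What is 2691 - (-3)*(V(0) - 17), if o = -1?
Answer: 10443/4 ≈ 2610.8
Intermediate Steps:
f(d, N) = -9*√(N² + d²) (f(d, N) = -9*√(d² + N²) = -9*√(N² + d²))
V(S) = -¾ - 9*√(1 + S²) (V(S) = -¾ - 9*√((-1)² + S²) = -¾ - 9*√(1 + S²))
2691 - (-3)*(V(0) - 17) = 2691 - (-3)*((-¾ - 9*√(1 + 0²)) - 17) = 2691 - (-3)*((-¾ - 9*√(1 + 0)) - 17) = 2691 - (-3)*((-¾ - 9*√1) - 17) = 2691 - (-3)*((-¾ - 9*1) - 17) = 2691 - (-3)*((-¾ - 9) - 17) = 2691 - (-3)*(-39/4 - 17) = 2691 - (-3)*(-107)/4 = 2691 - 1*321/4 = 2691 - 321/4 = 10443/4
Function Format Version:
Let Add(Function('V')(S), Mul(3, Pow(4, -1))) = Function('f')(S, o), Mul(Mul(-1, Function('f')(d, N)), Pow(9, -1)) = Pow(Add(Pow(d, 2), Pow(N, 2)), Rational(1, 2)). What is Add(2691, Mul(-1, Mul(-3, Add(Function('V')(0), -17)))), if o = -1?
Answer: Rational(10443, 4) ≈ 2610.8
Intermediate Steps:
Function('f')(d, N) = Mul(-9, Pow(Add(Pow(N, 2), Pow(d, 2)), Rational(1, 2))) (Function('f')(d, N) = Mul(-9, Pow(Add(Pow(d, 2), Pow(N, 2)), Rational(1, 2))) = Mul(-9, Pow(Add(Pow(N, 2), Pow(d, 2)), Rational(1, 2))))
Function('V')(S) = Add(Rational(-3, 4), Mul(-9, Pow(Add(1, Pow(S, 2)), Rational(1, 2)))) (Function('V')(S) = Add(Rational(-3, 4), Mul(-9, Pow(Add(Pow(-1, 2), Pow(S, 2)), Rational(1, 2)))) = Add(Rational(-3, 4), Mul(-9, Pow(Add(1, Pow(S, 2)), Rational(1, 2)))))
Add(2691, Mul(-1, Mul(-3, Add(Function('V')(0), -17)))) = Add(2691, Mul(-1, Mul(-3, Add(Add(Rational(-3, 4), Mul(-9, Pow(Add(1, Pow(0, 2)), Rational(1, 2)))), -17)))) = Add(2691, Mul(-1, Mul(-3, Add(Add(Rational(-3, 4), Mul(-9, Pow(Add(1, 0), Rational(1, 2)))), -17)))) = Add(2691, Mul(-1, Mul(-3, Add(Add(Rational(-3, 4), Mul(-9, Pow(1, Rational(1, 2)))), -17)))) = Add(2691, Mul(-1, Mul(-3, Add(Add(Rational(-3, 4), Mul(-9, 1)), -17)))) = Add(2691, Mul(-1, Mul(-3, Add(Add(Rational(-3, 4), -9), -17)))) = Add(2691, Mul(-1, Mul(-3, Add(Rational(-39, 4), -17)))) = Add(2691, Mul(-1, Mul(-3, Rational(-107, 4)))) = Add(2691, Mul(-1, Rational(321, 4))) = Add(2691, Rational(-321, 4)) = Rational(10443, 4)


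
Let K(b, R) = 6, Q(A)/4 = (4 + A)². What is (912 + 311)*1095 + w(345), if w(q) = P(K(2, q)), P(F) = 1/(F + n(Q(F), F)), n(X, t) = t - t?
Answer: 8035111/6 ≈ 1.3392e+6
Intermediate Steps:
Q(A) = 4*(4 + A)²
n(X, t) = 0
P(F) = 1/F (P(F) = 1/(F + 0) = 1/F)
w(q) = ⅙ (w(q) = 1/6 = ⅙)
(912 + 311)*1095 + w(345) = (912 + 311)*1095 + ⅙ = 1223*1095 + ⅙ = 1339185 + ⅙ = 8035111/6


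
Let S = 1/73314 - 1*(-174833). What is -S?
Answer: -12817706563/73314 ≈ -1.7483e+5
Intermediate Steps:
S = 12817706563/73314 (S = 1/73314 + 174833 = 12817706563/73314 ≈ 1.7483e+5)
-S = -1*12817706563/73314 = -12817706563/73314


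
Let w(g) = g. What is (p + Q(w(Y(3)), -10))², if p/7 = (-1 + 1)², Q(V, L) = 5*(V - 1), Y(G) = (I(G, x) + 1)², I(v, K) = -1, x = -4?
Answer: 25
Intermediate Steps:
Y(G) = 0 (Y(G) = (-1 + 1)² = 0² = 0)
Q(V, L) = -5 + 5*V (Q(V, L) = 5*(-1 + V) = -5 + 5*V)
p = 0 (p = 7*(-1 + 1)² = 7*0² = 7*0 = 0)
(p + Q(w(Y(3)), -10))² = (0 + (-5 + 5*0))² = (0 + (-5 + 0))² = (0 - 5)² = (-5)² = 25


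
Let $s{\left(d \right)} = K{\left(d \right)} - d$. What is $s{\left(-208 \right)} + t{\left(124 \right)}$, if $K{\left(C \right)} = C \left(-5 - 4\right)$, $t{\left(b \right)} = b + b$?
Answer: $2328$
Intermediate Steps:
$t{\left(b \right)} = 2 b$
$K{\left(C \right)} = - 9 C$ ($K{\left(C \right)} = C \left(-9\right) = - 9 C$)
$s{\left(d \right)} = - 10 d$ ($s{\left(d \right)} = - 9 d - d = - 10 d$)
$s{\left(-208 \right)} + t{\left(124 \right)} = \left(-10\right) \left(-208\right) + 2 \cdot 124 = 2080 + 248 = 2328$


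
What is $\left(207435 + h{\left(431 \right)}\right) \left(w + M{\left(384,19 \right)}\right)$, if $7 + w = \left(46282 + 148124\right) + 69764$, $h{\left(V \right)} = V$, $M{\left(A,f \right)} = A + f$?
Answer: $54994276156$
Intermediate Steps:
$w = 264163$ ($w = -7 + \left(\left(46282 + 148124\right) + 69764\right) = -7 + \left(194406 + 69764\right) = -7 + 264170 = 264163$)
$\left(207435 + h{\left(431 \right)}\right) \left(w + M{\left(384,19 \right)}\right) = \left(207435 + 431\right) \left(264163 + \left(384 + 19\right)\right) = 207866 \left(264163 + 403\right) = 207866 \cdot 264566 = 54994276156$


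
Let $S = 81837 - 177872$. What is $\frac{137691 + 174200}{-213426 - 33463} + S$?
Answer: $- \frac{23710297006}{246889} \approx -96036.0$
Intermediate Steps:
$S = -96035$ ($S = 81837 - 177872 = -96035$)
$\frac{137691 + 174200}{-213426 - 33463} + S = \frac{137691 + 174200}{-213426 - 33463} - 96035 = \frac{311891}{-246889} - 96035 = 311891 \left(- \frac{1}{246889}\right) - 96035 = - \frac{311891}{246889} - 96035 = - \frac{23710297006}{246889}$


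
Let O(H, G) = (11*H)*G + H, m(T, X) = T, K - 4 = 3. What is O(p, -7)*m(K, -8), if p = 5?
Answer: -2660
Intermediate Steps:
K = 7 (K = 4 + 3 = 7)
O(H, G) = H + 11*G*H (O(H, G) = 11*G*H + H = H + 11*G*H)
O(p, -7)*m(K, -8) = (5*(1 + 11*(-7)))*7 = (5*(1 - 77))*7 = (5*(-76))*7 = -380*7 = -2660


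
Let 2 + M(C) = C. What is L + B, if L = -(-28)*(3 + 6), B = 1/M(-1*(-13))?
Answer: 2773/11 ≈ 252.09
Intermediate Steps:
M(C) = -2 + C
B = 1/11 (B = 1/(-2 - 1*(-13)) = 1/(-2 + 13) = 1/11 ≈ 0.090909)
L = 252 (L = -(-28)*9 = -28*(-9) = 252)
L + B = 252 + 1/11 = 2773/11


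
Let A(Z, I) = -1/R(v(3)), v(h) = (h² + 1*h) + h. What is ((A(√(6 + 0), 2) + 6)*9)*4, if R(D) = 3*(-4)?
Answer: 219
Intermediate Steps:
v(h) = h² + 2*h (v(h) = (h² + h) + h = (h + h²) + h = h² + 2*h)
R(D) = -12
A(Z, I) = 1/12 (A(Z, I) = -1/(-12) = -1*(-1/12) = 1/12)
((A(√(6 + 0), 2) + 6)*9)*4 = ((1/12 + 6)*9)*4 = ((73/12)*9)*4 = (219/4)*4 = 219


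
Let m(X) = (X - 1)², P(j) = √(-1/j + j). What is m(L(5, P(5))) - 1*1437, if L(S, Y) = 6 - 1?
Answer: -1421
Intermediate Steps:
P(j) = √(j - 1/j)
L(S, Y) = 5
m(X) = (-1 + X)²
m(L(5, P(5))) - 1*1437 = (-1 + 5)² - 1*1437 = 4² - 1437 = 16 - 1437 = -1421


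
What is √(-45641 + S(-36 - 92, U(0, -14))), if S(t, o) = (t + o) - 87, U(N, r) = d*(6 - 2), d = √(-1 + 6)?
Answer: 2*√(-11464 + √5) ≈ 214.12*I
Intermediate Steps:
d = √5 ≈ 2.2361
U(N, r) = 4*√5 (U(N, r) = √5*(6 - 2) = √5*4 = 4*√5)
S(t, o) = -87 + o + t (S(t, o) = (o + t) - 87 = -87 + o + t)
√(-45641 + S(-36 - 92, U(0, -14))) = √(-45641 + (-87 + 4*√5 + (-36 - 92))) = √(-45641 + (-87 + 4*√5 - 128)) = √(-45641 + (-215 + 4*√5)) = √(-45856 + 4*√5)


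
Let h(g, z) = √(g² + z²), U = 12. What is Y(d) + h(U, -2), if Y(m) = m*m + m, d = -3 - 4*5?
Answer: 506 + 2*√37 ≈ 518.17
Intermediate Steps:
d = -23 (d = -3 - 20 = -23)
Y(m) = m + m² (Y(m) = m² + m = m + m²)
Y(d) + h(U, -2) = -23*(1 - 23) + √(12² + (-2)²) = -23*(-22) + √(144 + 4) = 506 + √148 = 506 + 2*√37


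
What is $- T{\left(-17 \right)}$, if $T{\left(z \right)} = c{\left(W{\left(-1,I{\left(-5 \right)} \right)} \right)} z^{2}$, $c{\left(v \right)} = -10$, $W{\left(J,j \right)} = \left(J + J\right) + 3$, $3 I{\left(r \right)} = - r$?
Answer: $2890$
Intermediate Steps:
$I{\left(r \right)} = - \frac{r}{3}$ ($I{\left(r \right)} = \frac{\left(-1\right) r}{3} = - \frac{r}{3}$)
$W{\left(J,j \right)} = 3 + 2 J$ ($W{\left(J,j \right)} = 2 J + 3 = 3 + 2 J$)
$T{\left(z \right)} = - 10 z^{2}$
$- T{\left(-17 \right)} = - \left(-10\right) \left(-17\right)^{2} = - \left(-10\right) 289 = \left(-1\right) \left(-2890\right) = 2890$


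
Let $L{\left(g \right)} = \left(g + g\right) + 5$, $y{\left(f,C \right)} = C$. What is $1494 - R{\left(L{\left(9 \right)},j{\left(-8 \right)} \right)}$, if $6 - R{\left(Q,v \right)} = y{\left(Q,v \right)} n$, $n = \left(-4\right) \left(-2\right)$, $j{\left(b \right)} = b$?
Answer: $1424$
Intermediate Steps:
$n = 8$
$L{\left(g \right)} = 5 + 2 g$ ($L{\left(g \right)} = 2 g + 5 = 5 + 2 g$)
$R{\left(Q,v \right)} = 6 - 8 v$ ($R{\left(Q,v \right)} = 6 - v 8 = 6 - 8 v$)
$1494 - R{\left(L{\left(9 \right)},j{\left(-8 \right)} \right)} = 1494 - \left(6 - -64\right) = 1494 - \left(6 + 64\right) = 1494 - 70 = 1424$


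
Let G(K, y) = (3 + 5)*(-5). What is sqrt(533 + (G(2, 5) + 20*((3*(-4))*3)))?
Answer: I*sqrt(227) ≈ 15.067*I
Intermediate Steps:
G(K, y) = -40 (G(K, y) = 8*(-5) = -40)
sqrt(533 + (G(2, 5) + 20*((3*(-4))*3))) = sqrt(533 + (-40 + 20*((3*(-4))*3))) = sqrt(533 + (-40 + 20*(-12*3))) = sqrt(533 + (-40 + 20*(-36))) = sqrt(533 + (-40 - 720)) = sqrt(533 - 760) = sqrt(-227) = I*sqrt(227)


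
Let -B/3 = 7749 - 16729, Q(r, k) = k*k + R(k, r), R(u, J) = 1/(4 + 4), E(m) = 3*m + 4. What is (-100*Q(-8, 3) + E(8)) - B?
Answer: -55649/2 ≈ -27825.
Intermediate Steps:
E(m) = 4 + 3*m
R(u, J) = ⅛ (R(u, J) = 1/8 = ⅛)
Q(r, k) = ⅛ + k² (Q(r, k) = k*k + ⅛ = k² + ⅛ = ⅛ + k²)
B = 26940 (B = -3*(7749 - 16729) = -3*(-8980) = 26940)
(-100*Q(-8, 3) + E(8)) - B = (-100*(⅛ + 3²) + (4 + 3*8)) - 1*26940 = (-100*(⅛ + 9) + (4 + 24)) - 26940 = (-100*73/8 + 28) - 26940 = (-1825/2 + 28) - 26940 = -1769/2 - 26940 = -55649/2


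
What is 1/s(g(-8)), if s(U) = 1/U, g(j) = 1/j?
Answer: -1/8 ≈ -0.12500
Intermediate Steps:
1/s(g(-8)) = 1/(1/(1/(-8))) = 1/(1/(-1/8)) = 1/(-8) = -1/8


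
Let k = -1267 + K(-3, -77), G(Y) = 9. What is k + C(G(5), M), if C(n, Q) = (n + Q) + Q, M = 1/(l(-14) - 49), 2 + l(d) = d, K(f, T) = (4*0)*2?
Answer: -81772/65 ≈ -1258.0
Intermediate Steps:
K(f, T) = 0 (K(f, T) = 0*2 = 0)
l(d) = -2 + d
M = -1/65 (M = 1/((-2 - 14) - 49) = 1/(-16 - 49) = 1/(-65) = -1/65 ≈ -0.015385)
k = -1267 (k = -1267 + 0 = -1267)
C(n, Q) = n + 2*Q (C(n, Q) = (Q + n) + Q = n + 2*Q)
k + C(G(5), M) = -1267 + (9 + 2*(-1/65)) = -1267 + (9 - 2/65) = -1267 + 583/65 = -81772/65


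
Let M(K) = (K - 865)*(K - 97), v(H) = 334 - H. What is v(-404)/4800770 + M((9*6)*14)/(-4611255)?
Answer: 34824721606/2213757466635 ≈ 0.015731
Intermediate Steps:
M(K) = (-865 + K)*(-97 + K)
v(-404)/4800770 + M((9*6)*14)/(-4611255) = (334 - 1*(-404))/4800770 + (83905 + ((9*6)*14)**2 - 962*9*6*14)/(-4611255) = (334 + 404)*(1/4800770) + (83905 + (54*14)**2 - 51948*14)*(-1/4611255) = 738*(1/4800770) + (83905 + 756**2 - 962*756)*(-1/4611255) = 369/2400385 + (83905 + 571536 - 727272)*(-1/4611255) = 369/2400385 - 71831*(-1/4611255) = 369/2400385 + 71831/4611255 = 34824721606/2213757466635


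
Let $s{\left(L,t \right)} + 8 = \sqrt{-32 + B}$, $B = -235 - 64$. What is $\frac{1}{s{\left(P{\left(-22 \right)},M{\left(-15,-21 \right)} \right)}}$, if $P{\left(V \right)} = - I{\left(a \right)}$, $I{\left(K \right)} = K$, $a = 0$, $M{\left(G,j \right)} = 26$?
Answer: $- \frac{8}{395} - \frac{i \sqrt{331}}{395} \approx -0.020253 - 0.046059 i$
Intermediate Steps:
$B = -299$ ($B = -235 - 64 = -299$)
$P{\left(V \right)} = 0$ ($P{\left(V \right)} = \left(-1\right) 0 = 0$)
$s{\left(L,t \right)} = -8 + i \sqrt{331}$ ($s{\left(L,t \right)} = -8 + \sqrt{-32 - 299} = -8 + \sqrt{-331} = -8 + i \sqrt{331}$)
$\frac{1}{s{\left(P{\left(-22 \right)},M{\left(-15,-21 \right)} \right)}} = \frac{1}{-8 + i \sqrt{331}}$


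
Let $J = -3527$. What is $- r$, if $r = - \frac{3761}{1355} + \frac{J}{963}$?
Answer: $\frac{8400928}{1304865} \approx 6.4382$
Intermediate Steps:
$r = - \frac{8400928}{1304865}$ ($r = - \frac{3761}{1355} - \frac{3527}{963} = - \frac{8400928}{1304865} \approx -6.4382$)
$- r = \left(-1\right) \left(- \frac{8400928}{1304865}\right) = \frac{8400928}{1304865}$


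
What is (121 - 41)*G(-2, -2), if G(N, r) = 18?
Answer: 1440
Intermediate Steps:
(121 - 41)*G(-2, -2) = (121 - 41)*18 = 80*18 = 1440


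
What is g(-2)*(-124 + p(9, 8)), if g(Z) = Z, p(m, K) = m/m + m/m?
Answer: 244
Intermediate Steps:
p(m, K) = 2 (p(m, K) = 1 + 1 = 2)
g(-2)*(-124 + p(9, 8)) = -2*(-124 + 2) = -2*(-122) = 244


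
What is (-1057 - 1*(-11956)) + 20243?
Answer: 31142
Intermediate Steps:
(-1057 - 1*(-11956)) + 20243 = (-1057 + 11956) + 20243 = 10899 + 20243 = 31142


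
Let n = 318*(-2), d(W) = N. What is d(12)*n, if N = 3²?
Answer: -5724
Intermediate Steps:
N = 9
d(W) = 9
n = -636
d(12)*n = 9*(-636) = -5724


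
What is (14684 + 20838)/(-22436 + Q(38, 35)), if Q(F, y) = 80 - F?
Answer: -17761/11197 ≈ -1.5862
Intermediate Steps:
(14684 + 20838)/(-22436 + Q(38, 35)) = (14684 + 20838)/(-22436 + (80 - 1*38)) = 35522/(-22436 + (80 - 38)) = 35522/(-22436 + 42) = 35522/(-22394) = 35522*(-1/22394) = -17761/11197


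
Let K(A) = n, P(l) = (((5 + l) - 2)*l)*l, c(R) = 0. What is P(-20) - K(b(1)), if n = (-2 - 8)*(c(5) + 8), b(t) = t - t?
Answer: -6720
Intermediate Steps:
b(t) = 0
P(l) = l²*(3 + l) (P(l) = ((3 + l)*l)*l = (l*(3 + l))*l = l²*(3 + l))
n = -80 (n = (-2 - 8)*(0 + 8) = -10*8 = -80)
K(A) = -80
P(-20) - K(b(1)) = (-20)²*(3 - 20) - 1*(-80) = 400*(-17) + 80 = -6800 + 80 = -6720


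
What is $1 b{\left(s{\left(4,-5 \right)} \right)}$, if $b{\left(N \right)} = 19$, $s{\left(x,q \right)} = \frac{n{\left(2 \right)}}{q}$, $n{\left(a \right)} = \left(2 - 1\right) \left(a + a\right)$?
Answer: $19$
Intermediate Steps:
$n{\left(a \right)} = 2 a$ ($n{\left(a \right)} = 1 \cdot 2 a = 2 a$)
$s{\left(x,q \right)} = \frac{4}{q}$ ($s{\left(x,q \right)} = \frac{2 \cdot 2}{q} = \frac{4}{q}$)
$1 b{\left(s{\left(4,-5 \right)} \right)} = 1 \cdot 19 = 19$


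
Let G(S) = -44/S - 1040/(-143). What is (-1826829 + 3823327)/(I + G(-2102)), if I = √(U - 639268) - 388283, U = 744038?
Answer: -103609576913349589698/20149809166980645311 - 266845376163058*√104770/20149809166980645311 ≈ -5.1462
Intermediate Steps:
G(S) = 80/11 - 44/S (G(S) = -44/S - 1040*(-1/143) = -44/S + 80/11 = 80/11 - 44/S)
I = -388283 + √104770 (I = √(744038 - 639268) - 388283 = √104770 - 388283 = -388283 + √104770 ≈ -3.8796e+5)
(-1826829 + 3823327)/(I + G(-2102)) = (-1826829 + 3823327)/((-388283 + √104770) + (80/11 - 44/(-2102))) = 1996498/((-388283 + √104770) + (80/11 - 44*(-1/2102))) = 1996498/((-388283 + √104770) + (80/11 + 22/1051)) = 1996498/((-388283 + √104770) + 84322/11561) = 1996498/(-4488855441/11561 + √104770)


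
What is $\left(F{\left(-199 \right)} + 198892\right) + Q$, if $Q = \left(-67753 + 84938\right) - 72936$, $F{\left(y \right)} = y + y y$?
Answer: $182543$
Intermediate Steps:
$F{\left(y \right)} = y + y^{2}$
$Q = -55751$ ($Q = 17185 - 72936 = -55751$)
$\left(F{\left(-199 \right)} + 198892\right) + Q = \left(- 199 \left(1 - 199\right) + 198892\right) - 55751 = \left(\left(-199\right) \left(-198\right) + 198892\right) - 55751 = \left(39402 + 198892\right) - 55751 = 238294 - 55751 = 182543$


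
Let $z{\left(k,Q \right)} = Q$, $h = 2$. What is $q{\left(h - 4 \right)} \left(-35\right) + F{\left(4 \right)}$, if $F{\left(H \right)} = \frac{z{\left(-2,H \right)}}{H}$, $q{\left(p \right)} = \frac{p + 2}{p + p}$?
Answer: $1$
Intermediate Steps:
$q{\left(p \right)} = \frac{2 + p}{2 p}$
$F{\left(H \right)} = 1$ ($F{\left(H \right)} = \frac{H}{H} = 1$)
$q{\left(h - 4 \right)} \left(-35\right) + F{\left(4 \right)} = \frac{2 + \left(2 - 4\right)}{2 \left(2 - 4\right)} \left(-35\right) + 1 = \frac{2 - 2}{2 \left(-2\right)} \left(-35\right) + 1 = \frac{1}{2} \left(- \frac{1}{2}\right) 0 \left(-35\right) + 1 = 0 \left(-35\right) + 1 = 0 + 1 = 1$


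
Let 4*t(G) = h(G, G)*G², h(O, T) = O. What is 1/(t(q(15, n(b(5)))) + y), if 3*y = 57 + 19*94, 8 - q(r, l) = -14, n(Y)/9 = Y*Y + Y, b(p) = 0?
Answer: 3/9829 ≈ 0.00030522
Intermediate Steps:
n(Y) = 9*Y + 9*Y² (n(Y) = 9*(Y*Y + Y) = 9*(Y² + Y) = 9*(Y + Y²) = 9*Y + 9*Y²)
q(r, l) = 22 (q(r, l) = 8 - 1*(-14) = 8 + 14 = 22)
t(G) = G³/4 (t(G) = (G*G²)/4 = G³/4)
y = 1843/3 (y = (57 + 19*94)/3 = (57 + 1786)/3 = (⅓)*1843 = 1843/3 ≈ 614.33)
1/(t(q(15, n(b(5)))) + y) = 1/((¼)*22³ + 1843/3) = 1/((¼)*10648 + 1843/3) = 1/(2662 + 1843/3) = 1/(9829/3) = 3/9829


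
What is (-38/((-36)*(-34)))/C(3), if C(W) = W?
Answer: -19/1836 ≈ -0.010349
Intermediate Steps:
(-38/((-36)*(-34)))/C(3) = -38/((-36)*(-34))/3 = -(-19)*(-1)/(18*34)*(⅓) = -38*1/1224*(⅓) = -19/612*⅓ = -19/1836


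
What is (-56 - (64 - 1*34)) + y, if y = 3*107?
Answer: 235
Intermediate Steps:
y = 321
(-56 - (64 - 1*34)) + y = (-56 - (64 - 1*34)) + 321 = (-56 - (64 - 34)) + 321 = (-56 - 1*30) + 321 = (-56 - 30) + 321 = -86 + 321 = 235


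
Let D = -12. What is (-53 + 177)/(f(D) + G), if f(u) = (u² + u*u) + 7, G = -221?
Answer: 62/37 ≈ 1.6757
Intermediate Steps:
f(u) = 7 + 2*u² (f(u) = (u² + u²) + 7 = 2*u² + 7 = 7 + 2*u²)
(-53 + 177)/(f(D) + G) = (-53 + 177)/((7 + 2*(-12)²) - 221) = 124/((7 + 2*144) - 221) = 124/((7 + 288) - 221) = 124/(295 - 221) = 124/74 = 124*(1/74) = 62/37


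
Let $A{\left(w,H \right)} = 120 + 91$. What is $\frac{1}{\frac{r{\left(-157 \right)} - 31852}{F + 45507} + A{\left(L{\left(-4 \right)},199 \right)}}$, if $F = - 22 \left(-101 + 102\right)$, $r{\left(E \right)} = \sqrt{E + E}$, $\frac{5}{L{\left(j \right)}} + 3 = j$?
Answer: $\frac{39553272205}{8318042274873} - \frac{4135 i \sqrt{314}}{8318042274873} \approx 0.0047551 - 8.8089 \cdot 10^{-9} i$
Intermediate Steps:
$L{\left(j \right)} = \frac{5}{-3 + j}$
$r{\left(E \right)} = \sqrt{2} \sqrt{E}$ ($r{\left(E \right)} = \sqrt{2 E} = \sqrt{2} \sqrt{E}$)
$F = -22$ ($F = \left(-22\right) 1 = -22$)
$A{\left(w,H \right)} = 211$
$\frac{1}{\frac{r{\left(-157 \right)} - 31852}{F + 45507} + A{\left(L{\left(-4 \right)},199 \right)}} = \frac{1}{\frac{\sqrt{2} \sqrt{-157} - 31852}{-22 + 45507} + 211} = \frac{1}{\frac{\sqrt{2} i \sqrt{157} - 31852}{45485} + 211} = \frac{1}{\left(i \sqrt{314} - 31852\right) \frac{1}{45485} + 211} = \frac{1}{\left(-31852 + i \sqrt{314}\right) \frac{1}{45485} + 211} = \frac{1}{\left(- \frac{31852}{45485} + \frac{i \sqrt{314}}{45485}\right) + 211} = \frac{1}{\frac{9565483}{45485} + \frac{i \sqrt{314}}{45485}}$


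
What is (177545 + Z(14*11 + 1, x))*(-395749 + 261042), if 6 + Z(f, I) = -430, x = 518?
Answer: -23857822063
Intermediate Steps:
Z(f, I) = -436 (Z(f, I) = -6 - 430 = -436)
(177545 + Z(14*11 + 1, x))*(-395749 + 261042) = (177545 - 436)*(-395749 + 261042) = 177109*(-134707) = -23857822063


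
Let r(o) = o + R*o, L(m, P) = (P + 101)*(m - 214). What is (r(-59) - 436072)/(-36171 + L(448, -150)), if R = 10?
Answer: 436721/47637 ≈ 9.1677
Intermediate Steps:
L(m, P) = (-214 + m)*(101 + P) (L(m, P) = (101 + P)*(-214 + m) = (-214 + m)*(101 + P))
r(o) = 11*o (r(o) = o + 10*o = 11*o)
(r(-59) - 436072)/(-36171 + L(448, -150)) = (11*(-59) - 436072)/(-36171 + (-21614 - 214*(-150) + 101*448 - 150*448)) = (-649 - 436072)/(-36171 + (-21614 + 32100 + 45248 - 67200)) = -436721/(-36171 - 11466) = -436721/(-47637) = -436721*(-1/47637) = 436721/47637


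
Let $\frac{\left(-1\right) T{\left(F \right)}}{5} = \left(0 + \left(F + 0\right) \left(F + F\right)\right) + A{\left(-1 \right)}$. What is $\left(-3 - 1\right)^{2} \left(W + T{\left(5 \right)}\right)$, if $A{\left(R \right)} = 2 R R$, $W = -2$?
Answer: $-4192$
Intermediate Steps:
$A{\left(R \right)} = 2 R^{2}$
$T{\left(F \right)} = -10 - 10 F^{2}$ ($T{\left(F \right)} = - 5 \left(\left(0 + \left(F + 0\right) \left(F + F\right)\right) + 2 \left(-1\right)^{2}\right) = - 5 \left(\left(0 + F 2 F\right) + 2 \cdot 1\right) = - 5 \left(\left(0 + 2 F^{2}\right) + 2\right) = - 5 \left(2 F^{2} + 2\right) = - 5 \left(2 + 2 F^{2}\right) = -10 - 10 F^{2}$)
$\left(-3 - 1\right)^{2} \left(W + T{\left(5 \right)}\right) = \left(-3 - 1\right)^{2} \left(-2 - \left(10 + 10 \cdot 5^{2}\right)\right) = \left(-4\right)^{2} \left(-2 - 260\right) = 16 \left(-2 - 260\right) = 16 \left(-262\right) = -4192$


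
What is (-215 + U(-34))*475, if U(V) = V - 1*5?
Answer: -120650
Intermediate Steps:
U(V) = -5 + V (U(V) = V - 5 = -5 + V)
(-215 + U(-34))*475 = (-215 + (-5 - 34))*475 = (-215 - 39)*475 = -254*475 = -120650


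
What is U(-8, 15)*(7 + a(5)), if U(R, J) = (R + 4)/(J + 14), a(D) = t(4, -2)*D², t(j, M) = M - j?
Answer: 572/29 ≈ 19.724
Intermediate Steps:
a(D) = -6*D² (a(D) = (-2 - 1*4)*D² = (-2 - 4)*D² = -6*D²)
U(R, J) = (4 + R)/(14 + J)
U(-8, 15)*(7 + a(5)) = ((4 - 8)/(14 + 15))*(7 - 6*5²) = (-4/29)*(7 - 6*25) = ((1/29)*(-4))*(7 - 150) = -4/29*(-143) = 572/29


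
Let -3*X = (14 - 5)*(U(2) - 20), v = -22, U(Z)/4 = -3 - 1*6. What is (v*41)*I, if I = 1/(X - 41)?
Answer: -902/127 ≈ -7.1024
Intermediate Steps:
U(Z) = -36 (U(Z) = 4*(-3 - 1*6) = 4*(-3 - 6) = 4*(-9) = -36)
X = 168 (X = -(14 - 5)*(-36 - 20)/3 = -3*(-56) = -⅓*(-504) = 168)
I = 1/127 (I = 1/(168 - 41) = 1/127 ≈ 0.0078740)
(v*41)*I = -22*41*(1/127) = -902*1/127 = -902/127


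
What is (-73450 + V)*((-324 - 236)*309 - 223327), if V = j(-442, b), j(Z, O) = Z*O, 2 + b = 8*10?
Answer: 42778304842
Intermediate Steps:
b = 78 (b = -2 + 8*10 = -2 + 80 = 78)
j(Z, O) = O*Z
V = -34476 (V = 78*(-442) = -34476)
(-73450 + V)*((-324 - 236)*309 - 223327) = (-73450 - 34476)*((-324 - 236)*309 - 223327) = -107926*(-560*309 - 223327) = -107926*(-173040 - 223327) = -107926*(-396367) = 42778304842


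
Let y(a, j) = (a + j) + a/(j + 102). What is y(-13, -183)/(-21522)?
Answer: 15863/1743282 ≈ 0.0090995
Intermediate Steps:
y(a, j) = a + j + a/(102 + j) (y(a, j) = (a + j) + a/(102 + j) = a + j + a/(102 + j))
y(-13, -183)/(-21522) = (((-183)² + 102*(-183) + 103*(-13) - 13*(-183))/(102 - 183))/(-21522) = ((33489 - 18666 - 1339 + 2379)/(-81))*(-1/21522) = -1/81*15863*(-1/21522) = -15863/81*(-1/21522) = 15863/1743282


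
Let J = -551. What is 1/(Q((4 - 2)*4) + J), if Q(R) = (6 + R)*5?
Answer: -1/481 ≈ -0.0020790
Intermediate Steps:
Q(R) = 30 + 5*R
1/(Q((4 - 2)*4) + J) = 1/((30 + 5*((4 - 2)*4)) - 551) = 1/((30 + 5*(2*4)) - 551) = 1/((30 + 5*8) - 551) = 1/((30 + 40) - 551) = 1/(70 - 551) = 1/(-481) = -1/481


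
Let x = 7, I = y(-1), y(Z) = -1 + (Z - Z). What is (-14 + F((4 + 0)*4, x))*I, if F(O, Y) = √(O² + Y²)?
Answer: 14 - √305 ≈ -3.4642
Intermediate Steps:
y(Z) = -1 (y(Z) = -1 + 0 = -1)
I = -1
(-14 + F((4 + 0)*4, x))*I = (-14 + √(((4 + 0)*4)² + 7²))*(-1) = (-14 + √((4*4)² + 49))*(-1) = (-14 + √(16² + 49))*(-1) = (-14 + √(256 + 49))*(-1) = (-14 + √305)*(-1) = 14 - √305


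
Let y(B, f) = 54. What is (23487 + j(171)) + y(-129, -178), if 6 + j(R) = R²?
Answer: 52776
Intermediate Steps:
j(R) = -6 + R²
(23487 + j(171)) + y(-129, -178) = (23487 + (-6 + 171²)) + 54 = (23487 + (-6 + 29241)) + 54 = (23487 + 29235) + 54 = 52722 + 54 = 52776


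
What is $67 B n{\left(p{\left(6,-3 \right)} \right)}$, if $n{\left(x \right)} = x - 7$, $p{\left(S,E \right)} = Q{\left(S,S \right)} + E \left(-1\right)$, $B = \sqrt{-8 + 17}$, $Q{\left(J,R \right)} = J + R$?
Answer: $1608$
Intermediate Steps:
$B = 3$ ($B = \sqrt{9} = 3$)
$p{\left(S,E \right)} = - E + 2 S$ ($p{\left(S,E \right)} = \left(S + S\right) + E \left(-1\right) = 2 S - E = - E + 2 S$)
$n{\left(x \right)} = -7 + x$
$67 B n{\left(p{\left(6,-3 \right)} \right)} = 67 \cdot 3 \left(-7 + \left(\left(-1\right) \left(-3\right) + 2 \cdot 6\right)\right) = 201 \left(-7 + \left(3 + 12\right)\right) = 201 \left(-7 + 15\right) = 201 \cdot 8 = 1608$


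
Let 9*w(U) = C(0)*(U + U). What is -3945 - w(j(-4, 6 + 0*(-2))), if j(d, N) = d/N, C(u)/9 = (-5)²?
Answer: -11735/3 ≈ -3911.7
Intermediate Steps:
C(u) = 225 (C(u) = 9*(-5)² = 9*25 = 225)
w(U) = 50*U (w(U) = (225*(U + U))/9 = (225*(2*U))/9 = (450*U)/9 = 50*U)
-3945 - w(j(-4, 6 + 0*(-2))) = -3945 - 50*(-4/(6 + 0*(-2))) = -3945 - 50*(-4/(6 + 0)) = -3945 - 50*(-4/6) = -3945 - 50*(-4*⅙) = -3945 - 50*(-2)/3 = -3945 - 1*(-100/3) = -3945 + 100/3 = -11735/3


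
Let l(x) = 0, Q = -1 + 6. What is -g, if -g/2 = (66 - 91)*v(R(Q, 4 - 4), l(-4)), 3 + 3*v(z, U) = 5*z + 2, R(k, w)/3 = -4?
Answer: 3050/3 ≈ 1016.7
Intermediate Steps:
Q = 5
R(k, w) = -12 (R(k, w) = 3*(-4) = -12)
v(z, U) = -⅓ + 5*z/3 (v(z, U) = -1 + (5*z + 2)/3 = -1 + (2 + 5*z)/3 = -1 + (⅔ + 5*z/3) = -⅓ + 5*z/3)
g = -3050/3 (g = -2*(66 - 91)*(-⅓ + (5/3)*(-12)) = -(-50)*(-⅓ - 20) = -(-50)*(-61)/3 = -2*1525/3 = -3050/3 ≈ -1016.7)
-g = -1*(-3050/3) = 3050/3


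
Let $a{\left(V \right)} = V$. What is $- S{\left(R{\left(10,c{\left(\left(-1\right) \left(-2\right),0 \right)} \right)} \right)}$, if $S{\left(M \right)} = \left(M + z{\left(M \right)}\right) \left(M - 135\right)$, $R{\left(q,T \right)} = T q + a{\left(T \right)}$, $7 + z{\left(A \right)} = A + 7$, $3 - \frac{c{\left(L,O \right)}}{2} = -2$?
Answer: $5500$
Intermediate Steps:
$c{\left(L,O \right)} = 10$ ($c{\left(L,O \right)} = 6 - -4 = 6 + 4 = 10$)
$z{\left(A \right)} = A$ ($z{\left(A \right)} = -7 + \left(A + 7\right) = -7 + \left(7 + A\right) = A$)
$R{\left(q,T \right)} = T + T q$ ($R{\left(q,T \right)} = T q + T = T + T q$)
$S{\left(M \right)} = 2 M \left(-135 + M\right)$ ($S{\left(M \right)} = \left(M + M\right) \left(M - 135\right) = 2 M \left(-135 + M\right)$)
$- S{\left(R{\left(10,c{\left(\left(-1\right) \left(-2\right),0 \right)} \right)} \right)} = - 2 \cdot 10 \left(1 + 10\right) \left(-135 + 10 \left(1 + 10\right)\right) = - 2 \cdot 10 \cdot 11 \left(-135 + 10 \cdot 11\right) = - 2 \cdot 110 \left(-135 + 110\right) = - 2 \cdot 110 \left(-25\right) = \left(-1\right) \left(-5500\right) = 5500$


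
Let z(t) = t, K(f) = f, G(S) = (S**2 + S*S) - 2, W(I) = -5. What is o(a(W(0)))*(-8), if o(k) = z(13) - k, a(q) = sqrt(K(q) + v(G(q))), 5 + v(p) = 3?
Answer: -104 + 8*I*sqrt(7) ≈ -104.0 + 21.166*I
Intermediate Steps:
G(S) = -2 + 2*S**2 (G(S) = (S**2 + S**2) - 2 = 2*S**2 - 2 = -2 + 2*S**2)
v(p) = -2 (v(p) = -5 + 3 = -2)
a(q) = sqrt(-2 + q) (a(q) = sqrt(q - 2) = sqrt(-2 + q))
o(k) = 13 - k
o(a(W(0)))*(-8) = (13 - sqrt(-2 - 5))*(-8) = (13 - sqrt(-7))*(-8) = (13 - I*sqrt(7))*(-8) = -104 + 8*I*sqrt(7)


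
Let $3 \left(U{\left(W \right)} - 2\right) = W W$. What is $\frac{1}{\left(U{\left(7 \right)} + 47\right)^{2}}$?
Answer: $\frac{9}{38416} \approx 0.00023428$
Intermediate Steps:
$U{\left(W \right)} = 2 + \frac{W^{2}}{3}$ ($U{\left(W \right)} = 2 + \frac{W W}{3} = 2 + \frac{W^{2}}{3}$)
$\frac{1}{\left(U{\left(7 \right)} + 47\right)^{2}} = \frac{1}{\left(\left(2 + \frac{7^{2}}{3}\right) + 47\right)^{2}} = \frac{1}{\left(\left(2 + \frac{1}{3} \cdot 49\right) + 47\right)^{2}} = \frac{1}{\left(\left(2 + \frac{49}{3}\right) + 47\right)^{2}} = \frac{1}{\left(\frac{55}{3} + 47\right)^{2}} = \frac{1}{\left(\frac{196}{3}\right)^{2}} = \frac{1}{\frac{38416}{9}} = \frac{9}{38416}$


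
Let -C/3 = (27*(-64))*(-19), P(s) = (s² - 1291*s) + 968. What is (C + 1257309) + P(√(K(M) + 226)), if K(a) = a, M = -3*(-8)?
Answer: 1160031 - 6455*√10 ≈ 1.1396e+6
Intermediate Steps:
M = 24
P(s) = 968 + s² - 1291*s
C = -98496 (C = -3*27*(-64)*(-19) = -(-5184)*(-19) = -3*32832 = -98496)
(C + 1257309) + P(√(K(M) + 226)) = (-98496 + 1257309) + (968 + (√(24 + 226))² - 1291*√(24 + 226)) = 1158813 + (968 + (√250)² - 6455*√10) = 1158813 + (968 + (5*√10)² - 6455*√10) = 1158813 + (968 + 250 - 6455*√10) = 1158813 + (1218 - 6455*√10) = 1160031 - 6455*√10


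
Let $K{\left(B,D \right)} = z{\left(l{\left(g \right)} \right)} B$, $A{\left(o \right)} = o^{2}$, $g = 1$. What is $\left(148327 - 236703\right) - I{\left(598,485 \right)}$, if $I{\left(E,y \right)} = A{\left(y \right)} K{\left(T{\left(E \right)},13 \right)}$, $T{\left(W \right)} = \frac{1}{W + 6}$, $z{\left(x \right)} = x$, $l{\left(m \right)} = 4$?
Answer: $- \frac{13580001}{151} \approx -89934.0$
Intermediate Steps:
$T{\left(W \right)} = \frac{1}{6 + W}$
$K{\left(B,D \right)} = 4 B$
$I{\left(E,y \right)} = \frac{4 y^{2}}{6 + E}$ ($I{\left(E,y \right)} = y^{2} \frac{4}{6 + E} = \frac{4 y^{2}}{6 + E}$)
$\left(148327 - 236703\right) - I{\left(598,485 \right)} = \left(148327 - 236703\right) - \frac{4 \cdot 485^{2}}{6 + 598} = \left(148327 - 236703\right) - 4 \cdot 235225 \cdot \frac{1}{604} = -88376 - 4 \cdot 235225 \cdot \frac{1}{604} = -88376 - \frac{235225}{151} = - \frac{13580001}{151}$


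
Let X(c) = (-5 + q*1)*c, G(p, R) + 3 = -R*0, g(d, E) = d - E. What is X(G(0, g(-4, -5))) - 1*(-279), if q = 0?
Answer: 294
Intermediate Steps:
G(p, R) = -3 (G(p, R) = -3 - R*0 = -3 - 1*0 = -3 + 0 = -3)
X(c) = -5*c (X(c) = (-5 + 0*1)*c = (-5 + 0)*c = -5*c)
X(G(0, g(-4, -5))) - 1*(-279) = -5*(-3) - 1*(-279) = 15 + 279 = 294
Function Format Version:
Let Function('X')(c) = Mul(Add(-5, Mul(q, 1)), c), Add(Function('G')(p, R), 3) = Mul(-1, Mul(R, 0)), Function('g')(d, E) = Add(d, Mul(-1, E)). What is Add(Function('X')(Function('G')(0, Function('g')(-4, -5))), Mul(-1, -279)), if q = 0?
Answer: 294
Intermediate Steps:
Function('G')(p, R) = -3 (Function('G')(p, R) = Add(-3, Mul(-1, Mul(R, 0))) = Add(-3, Mul(-1, 0)) = Add(-3, 0) = -3)
Function('X')(c) = Mul(-5, c) (Function('X')(c) = Mul(Add(-5, Mul(0, 1)), c) = Mul(Add(-5, 0), c) = Mul(-5, c))
Add(Function('X')(Function('G')(0, Function('g')(-4, -5))), Mul(-1, -279)) = Add(Mul(-5, -3), Mul(-1, -279)) = Add(15, 279) = 294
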